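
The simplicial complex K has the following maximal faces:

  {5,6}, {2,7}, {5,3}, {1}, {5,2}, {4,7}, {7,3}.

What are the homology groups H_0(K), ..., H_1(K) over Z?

Order the vertices as 1 < 2 < 3 < 4 < 5 < 6 < 7. Listing each simplex with vertices in this order, K has dimension 1 with simplices:

  0-simplices (7): [1], [2], [3], [4], [5], [6], [7]
  1-simplices (6): [2,5], [2,7], [3,5], [3,7], [4,7], [5,6]

so the chain groups are C_0 ≅ Z^7, C_1 ≅ Z^6.

The boundary map ∂_1: C_1 → C_0 is given by ∂[p,q] = [q] − [p]. For instance
  ∂[2,7] = [7] − [2].
This gives a 7×6 integer matrix of rank 5; reducing to Smith normal form yields diagonal entries (1,1,1,1,1).

Now H_k = ker ∂_k / im ∂_{k+1}, so:

  H_0: rank C_0 − rank ∂_1 = 7 − 5 = 2, and the invariant factors of ∂_1 are all 1, so H_0 ≅ Z^2.
  H_1: rank ker ∂_1 − rank ∂_2 = (6 − 5) − 0 = 1, and there is no ∂_2, so H_1 ≅ Z.

H_0 = Z^2,  H_1 = Z.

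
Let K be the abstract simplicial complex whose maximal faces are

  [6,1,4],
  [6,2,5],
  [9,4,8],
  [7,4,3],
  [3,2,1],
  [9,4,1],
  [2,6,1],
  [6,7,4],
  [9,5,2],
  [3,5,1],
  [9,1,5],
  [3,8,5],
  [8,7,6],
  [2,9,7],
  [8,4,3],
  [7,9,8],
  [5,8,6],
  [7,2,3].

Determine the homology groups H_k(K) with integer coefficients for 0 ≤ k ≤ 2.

H_0 = Z,  H_1 = Z ⊕ Z/2,  H_2 = 0.

Take the total order 1 < 2 < 3 < 4 < 5 < 6 < 7 < 8 < 9 on the vertex set. Then K (dimension 2) consists of the simplices:

  0-simplices (9): [1], [2], [3], [4], [5], [6], [7], [8], [9]
  1-simplices (27): (27 of them)
  2-simplices (18): [1,2,3], [1,2,6], [1,3,5], [1,4,6], [1,4,9], [1,5,9], [2,3,7], [2,5,6], [2,5,9], [2,7,9], [3,4,7], [3,4,8], [3,5,8], [4,6,7], [4,8,9], [5,6,8], [6,7,8], [7,8,9]

Hence C_0 ≅ Z^9, C_1 ≅ Z^27, C_2 ≅ Z^18.

Boundary ∂_1: C_1 → C_0 is given by ∂[p,q] = [q] − [p].
The resulting 9×27 matrix has rank 8, and its Smith normal form has invariant factors (1,1,1,1,1,1,1,1).

The boundary map ∂_2: C_2 → C_1 maps a triangle to the signed sum of its edges. For instance
  ∂[2,3,7] = [3,7] − [2,7] + [2,3],
  ∂[1,2,6] = [2,6] − [1,6] + [1,2].
The 27×18 boundary matrix has rank 18 and Smith normal form diag(1,1,1,1,1,1,1,1,1,1,1,1,1,1,1,1,1,2).

From H_k ≅ ker(∂_k) / im(∂_{k+1}) we obtain:

  H_0: rank C_0 − rank ∂_1 = 9 − 8 = 1, and the invariant factors of ∂_1 are all 1, so H_0 = Z.
  H_1: rank ker ∂_1 − rank ∂_2 = (27 − 8) − 18 = 1, and ∂_2 has invariant factor 2 > 1, so H_1 = Z ⊕ Z/2.
  H_2: rank ker ∂_2 − rank ∂_3 = (18 − 18) − 0 = 0, and there is no ∂_3, so H_2 = 0.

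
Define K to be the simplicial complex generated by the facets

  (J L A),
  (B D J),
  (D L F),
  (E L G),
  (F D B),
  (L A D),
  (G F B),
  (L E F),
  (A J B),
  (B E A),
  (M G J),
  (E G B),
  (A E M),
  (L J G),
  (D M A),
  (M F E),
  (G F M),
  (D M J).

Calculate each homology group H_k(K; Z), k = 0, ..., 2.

H_0 = Z,  H_1 = Z ⊕ Z/2,  H_2 = 0.

Fix the vertex order A < B < D < E < F < G < J < L < M and write every simplex with vertices in increasing order. Then dim K = 2 and the simplices of K are:

  0-simplices (9): A, B, D, E, F, G, J, L, M
  1-simplices (27): AB, AD, AE, AJ, AL, AM, BD, BE, BF, BG, BJ, DF, DJ, DL, DM, EF, EG, EL, EM, FG, FL, FM, GJ, GL, GM, JL, JM
  2-simplices (18): ABE, ABJ, ADL, ADM, AEM, AJL, BDF, BDJ, BEG, BFG, DFL, DJM, EFL, EFM, EGL, FGM, GJL, GJM

giving chain groups C_0 ≅ Z^9, C_1 ≅ Z^27, C_2 ≅ Z^18.

∂_1: C_1 → C_0 maps an edge to its endpoints' difference, ∂[p,q] = q − p. For instance
  ∂FG = G − F.
This gives a 9×27 integer matrix of rank 8; reducing to Smith normal form yields diagonal entries (1,1,1,1,1,1,1,1).

Boundary ∂_2: C_2 → C_1 maps a triangle to the signed sum of its edges. For instance
  ∂AJL = JL − AL + AJ,
  ∂BEG = EG − BG + BE.
As a 27×18 matrix over Z this has rank 18, with invariant factors (1,1,1,1,1,1,1,1,1,1,1,1,1,1,1,1,1,2).

Reading off H_k = ker ∂_k / im ∂_{k+1}:

  H_0: rank C_0 − rank ∂_1 = 9 − 8 = 1, and the invariant factors of ∂_1 are all 1, so H_0 ≅ Z.
  H_1: rank ker ∂_1 − rank ∂_2 = (27 − 8) − 18 = 1, and ∂_2 has invariant factor 2 > 1, so H_1 ≅ Z ⊕ Z/2.
  H_2: rank ker ∂_2 − rank ∂_3 = (18 − 18) − 0 = 0, and there is no ∂_3, so H_2 ≅ 0.

(K is a triangulation of the Klein bottle.)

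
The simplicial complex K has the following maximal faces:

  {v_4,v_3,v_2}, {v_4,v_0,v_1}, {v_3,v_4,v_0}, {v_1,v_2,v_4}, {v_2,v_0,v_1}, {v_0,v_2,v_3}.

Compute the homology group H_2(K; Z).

K has 5 vertices, 9 edges, 6 triangles.
rank ∂_2 = 5, rank ∂_3 = 0 ⇒ b_2 = 6 − 5 − 0 = 1. So H_2 ≅ Z.

H_2 = Z.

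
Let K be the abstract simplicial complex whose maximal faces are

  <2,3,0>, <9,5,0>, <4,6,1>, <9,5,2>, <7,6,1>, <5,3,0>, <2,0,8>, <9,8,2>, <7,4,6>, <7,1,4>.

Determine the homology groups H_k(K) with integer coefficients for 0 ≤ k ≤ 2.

Order the vertices as 0 < 1 < 2 < 3 < 4 < 5 < 6 < 7 < 8 < 9. Listing each simplex with vertices in this order, K has dimension 2 with simplices:

  0-simplices (10): [0], [1], [2], [3], [4], [5], [6], [7], [8], [9]
  1-simplices (18): [0,2], [0,3], [0,5], [0,8], [0,9], [1,4], [1,6], [1,7], [2,3], [2,5], [2,8], [2,9], [3,5], [4,6], [4,7], [5,9], [6,7], [8,9]
  2-simplices (10): [0,2,3], [0,2,8], [0,3,5], [0,5,9], [1,4,6], [1,4,7], [1,6,7], [2,5,9], [2,8,9], [4,6,7]

Hence C_0 ≅ Z^10, C_1 ≅ Z^18, C_2 ≅ Z^10.

The boundary map ∂_1: C_1 → C_0 is given by ∂[p,q] = [q] − [p]. For instance
  ∂[0,3] = [3] − [0].
The 10×18 boundary matrix has rank 8 and Smith normal form diag(1,1,1,1,1,1,1,1).

Boundary ∂_2: C_2 → C_1 sends each 2-simplex [p,q,r] to [q,r] − [p,r] + [p,q]. For instance
  ∂[2,5,9] = [5,9] − [2,9] + [2,5],
  ∂[2,8,9] = [8,9] − [2,9] + [2,8].
The 18×10 boundary matrix has rank 9 and Smith normal form diag(1,1,1,1,1,1,1,1,1).

Now H_k = ker ∂_k / im ∂_{k+1}, so:

  H_0: rank C_0 − rank ∂_1 = 10 − 8 = 2, and the invariant factors of ∂_1 are all 1, so H_0 ≅ Z^2.
  H_1: rank ker ∂_1 − rank ∂_2 = (18 − 8) − 9 = 1, and the invariant factors of ∂_2 are all 1, so H_1 ≅ Z.
  H_2: rank ker ∂_2 − rank ∂_3 = (10 − 9) − 0 = 1, and there is no ∂_3, so H_2 ≅ Z.

As a check, the Euler characteristic is 10 − 18 + 10 = 2, which agrees with 2 − 1 + 1 = 2.
(K is a triangulation of the disjoint union of the cylinder S^1 x I and the 2-sphere S^2.)

H_0 = Z^2,  H_1 = Z,  H_2 = Z.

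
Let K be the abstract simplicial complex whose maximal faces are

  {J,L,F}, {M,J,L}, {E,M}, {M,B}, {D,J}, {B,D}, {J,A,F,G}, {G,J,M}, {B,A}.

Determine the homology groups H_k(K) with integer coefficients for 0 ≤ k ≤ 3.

H_0 ≅ Z,  H_1 ≅ Z^2,  H_2 = 0,  H_3 = 0.

Take the total order A < B < D < E < F < G < J < L < M on the vertex set. Then K (dimension 3) consists of the simplices:

  0-simplices (9): A, B, D, E, F, G, J, L, M
  1-simplices (16): AB, AF, AG, AJ, BD, BM, DJ, EM, FG, FJ, FL, GJ, GM, JL, JM, LM
  2-simplices (7): AFG, AFJ, AGJ, FGJ, FJL, GJM, JLM
  3-simplices (1): AFGJ

giving chain groups C_0 ≅ Z^9, C_1 ≅ Z^16, C_2 ≅ Z^7, C_3 ≅ Z^1.

The boundary map ∂_1: C_1 → C_0 maps an edge to its endpoints' difference, ∂[p,q] = q − p. For instance
  ∂BM = M − B.
The 9×16 boundary matrix has rank 8 and Smith normal form diag(1,1,1,1,1,1,1,1).

∂_2: C_2 → C_1 acts by ∂[p,q,r] = [q,r] − [p,r] + [p,q]. For instance
  ∂AFJ = FJ − AJ + AF,
  ∂FJL = JL − FL + FJ.
This gives a 16×7 integer matrix of rank 6; reducing to Smith normal form yields diagonal entries (1,1,1,1,1,1).

∂_3: C_3 → C_2 sends each 3-simplex σ to the alternating sum Σ_i (−1)^i (σ with its i-th vertex removed). For instance
  ∂AFGJ = FGJ − AGJ + AFJ − AFG.
As a 7×1 matrix over Z this has rank 1, with invariant factors (1).

From H_k ≅ ker(∂_k) / im(∂_{k+1}) we obtain:

  H_0: rank C_0 − rank ∂_1 = 9 − 8 = 1, and the invariant factors of ∂_1 are all 1, so H_0 ≅ Z.
  H_1: rank ker ∂_1 − rank ∂_2 = (16 − 8) − 6 = 2, and the invariant factors of ∂_2 are all 1, so H_1 ≅ Z^2.
  H_2: rank ker ∂_2 − rank ∂_3 = (7 − 6) − 1 = 0, and the invariant factors of ∂_3 are all 1, so H_2 ≅ 0.
  H_3: rank ker ∂_3 − rank ∂_4 = (1 − 1) − 0 = 0, and there is no ∂_4, so H_3 ≅ 0.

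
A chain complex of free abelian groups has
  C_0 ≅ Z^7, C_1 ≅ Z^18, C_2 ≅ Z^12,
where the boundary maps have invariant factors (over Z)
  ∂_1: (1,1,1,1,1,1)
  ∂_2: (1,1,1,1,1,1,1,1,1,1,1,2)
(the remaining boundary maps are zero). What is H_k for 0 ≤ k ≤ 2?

H_0 = Z,  H_1 = Z/2Z,  H_2 = 0.

H_0: b_0 = 7 − 0 − 6 = 1; torsion from ∂_1 factors > 1: none. So H_0 = Z.
H_1: b_1 = 18 − 6 − 12 = 0; torsion from ∂_2 factors > 1: [2]. So H_1 = Z/2Z.
H_2: b_2 = 12 − 12 − 0 = 0; torsion from ∂_3 factors > 1: none. So H_2 = 0.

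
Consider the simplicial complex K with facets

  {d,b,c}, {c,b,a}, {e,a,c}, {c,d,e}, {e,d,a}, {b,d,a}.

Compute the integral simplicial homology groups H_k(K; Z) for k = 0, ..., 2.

K has 5 vertices, 9 edges, 6 triangles.
rank ∂_0 = 0, rank ∂_1 = 4 ⇒ b_0 = 5 − 0 − 4 = 1; all invariant factors of ∂_1 are 1 so no torsion. So H_0 ≅ Z.
rank ∂_1 = 4, rank ∂_2 = 5 ⇒ b_1 = 9 − 4 − 5 = 0; all invariant factors of ∂_2 are 1 so no torsion. So H_1 ≅ 0.
rank ∂_2 = 5, rank ∂_3 = 0 ⇒ b_2 = 6 − 5 − 0 = 1. So H_2 ≅ Z.

H_0 = Z,  H_1 = 0,  H_2 = Z.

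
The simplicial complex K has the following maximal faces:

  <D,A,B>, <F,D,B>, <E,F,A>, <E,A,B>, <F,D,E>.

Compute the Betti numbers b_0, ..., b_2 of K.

Order the vertices as A < B < D < E < F. Listing each simplex with vertices in this order, K has dimension 2 with simplices:

  0-simplices (5): A, B, D, E, F
  1-simplices (10): AB, AD, AE, AF, BD, BE, BF, DE, DF, EF
  2-simplices (5): ABD, ABE, AEF, BDF, DEF

giving chain groups C_0 ≅ Z^5, C_1 ≅ Z^10, C_2 ≅ Z^5.

Boundary ∂_1: C_1 → C_0 sends each edge [p,q] (with p < q) to q − p.
As a 5×10 matrix over Z this has rank 4, with invariant factors (1,1,1,1).

The boundary map ∂_2: C_2 → C_1 sends each 2-simplex [p,q,r] to [q,r] − [p,r] + [p,q]. For instance
  ∂DEF = EF − DF + DE,
  ∂BDF = DF − BF + BD.
The resulting 10×5 matrix has rank 5, and its Smith normal form has invariant factors (1,1,1,1,1).

Now H_k = ker ∂_k / im ∂_{k+1}, so:

  H_0: rank C_0 − rank ∂_1 = 5 − 4 = 1, and the invariant factors of ∂_1 are all 1, so H_0 = Z.
  H_1: rank ker ∂_1 − rank ∂_2 = (10 − 4) − 5 = 1, and the invariant factors of ∂_2 are all 1, so H_1 = Z.
  H_2: rank ker ∂_2 − rank ∂_3 = (5 − 5) − 0 = 0, and there is no ∂_3, so H_2 = 0.

As a check, the Euler characteristic is 5 − 10 + 5 = 0, which agrees with 1 − 1 + 0 = 0.
(K is a triangulation of the Möbius band.)

Hence the Betti numbers are b_0 = 1, b_1 = 1, b_2 = 0.

b_0 = 1, b_1 = 1, b_2 = 0.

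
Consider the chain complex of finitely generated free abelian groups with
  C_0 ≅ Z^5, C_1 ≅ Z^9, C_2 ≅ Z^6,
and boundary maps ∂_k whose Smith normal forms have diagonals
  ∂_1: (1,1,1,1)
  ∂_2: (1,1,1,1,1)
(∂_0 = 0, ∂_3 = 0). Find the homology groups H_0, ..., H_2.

H_0: b_0 = 5 − 0 − 4 = 1; torsion from ∂_1 factors > 1: none. So H_0 ≅ Z.
H_1: b_1 = 9 − 4 − 5 = 0; torsion from ∂_2 factors > 1: none. So H_1 ≅ 0.
H_2: b_2 = 6 − 5 − 0 = 1; torsion from ∂_3 factors > 1: none. So H_2 ≅ Z.

H_0 ≅ Z,  H_1 = 0,  H_2 ≅ Z.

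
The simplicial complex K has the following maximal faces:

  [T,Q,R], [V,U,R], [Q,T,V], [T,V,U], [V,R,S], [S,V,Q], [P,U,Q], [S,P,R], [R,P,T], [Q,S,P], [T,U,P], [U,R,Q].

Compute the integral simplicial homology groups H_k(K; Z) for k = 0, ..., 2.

K has 7 vertices, 18 edges, 12 triangles.
rank ∂_0 = 0, rank ∂_1 = 6 ⇒ b_0 = 7 − 0 − 6 = 1; all invariant factors of ∂_1 are 1 so no torsion. So H_0 = Z.
rank ∂_1 = 6, rank ∂_2 = 12 ⇒ b_1 = 18 − 6 − 12 = 0; ∂_2 has invariant factor(s) [2] giving torsion. So H_1 = Z/2.
rank ∂_2 = 12, rank ∂_3 = 0 ⇒ b_2 = 12 − 12 − 0 = 0. So H_2 = 0.

H_0 = Z,  H_1 = Z/2,  H_2 = 0.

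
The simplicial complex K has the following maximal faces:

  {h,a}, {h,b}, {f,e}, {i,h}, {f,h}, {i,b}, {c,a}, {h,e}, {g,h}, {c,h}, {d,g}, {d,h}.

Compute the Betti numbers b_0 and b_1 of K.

b_0 = 1, b_1 = 4.

Fix the vertex order a < b < c < d < e < f < g < h < i and write every simplex with vertices in increasing order. Then dim K = 1 and the simplices of K are:

  0-simplices (9): a, b, c, d, e, f, g, h, i
  1-simplices (12): ac, ah, bh, bi, ch, dg, dh, ef, eh, fh, gh, hi

giving chain groups C_0 ≅ Z^9, C_1 ≅ Z^12.

The boundary map ∂_1: C_1 → C_0 maps an edge to its endpoints' difference, ∂[p,q] = q − p. For instance
  ∂dg = g − d.
The resulting 9×12 matrix has rank 8, and its Smith normal form has invariant factors (1,1,1,1,1,1,1,1).

Now H_k = ker ∂_k / im ∂_{k+1}, so:

  H_0: rank C_0 − rank ∂_1 = 9 − 8 = 1, and the invariant factors of ∂_1 are all 1, so H_0 ≅ Z.
  H_1: rank ker ∂_1 − rank ∂_2 = (12 − 8) − 0 = 4, and there is no ∂_2, so H_1 ≅ Z^4.

Hence the Betti numbers are b_0 = 1, b_1 = 4.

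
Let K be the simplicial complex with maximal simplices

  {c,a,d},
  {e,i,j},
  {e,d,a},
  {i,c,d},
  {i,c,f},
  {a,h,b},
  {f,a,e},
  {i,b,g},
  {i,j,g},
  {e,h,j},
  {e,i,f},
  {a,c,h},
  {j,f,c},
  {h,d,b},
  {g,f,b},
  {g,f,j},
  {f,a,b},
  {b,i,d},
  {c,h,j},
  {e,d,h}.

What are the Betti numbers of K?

b_0 = 1, b_1 = 1, b_2 = 0.

We work with the vertex ordering a < b < c < d < e < f < g < h < i < j. The simplices of K, each written with vertices in increasing order, are:

  0-simplices (10): a, b, c, d, e, f, g, h, i, j
  1-simplices (30): ab, ac, ad, ae, af, ah, bd, bf, bg, bh, bi, cd, cf, ch, ci, cj, de, dh, di, ef, eh, ei, ej, fg, fi, fj, gi, gj, hj, ij
  2-simplices (20): abf, abh, acd, ach, ade, aef, bdh, bdi, bfg, bgi, cdi, cfi, cfj, chj, deh, efi, ehj, eij, fgj, gij

so the chain groups are C_0 ≅ Z^10, C_1 ≅ Z^30, C_2 ≅ Z^20.

∂_1: C_1 → C_0 is given by ∂[p,q] = [q] − [p].
As a 10×30 matrix over Z this has rank 9, with invariant factors (1,1,1,1,1,1,1,1,1).

Boundary ∂_2: C_2 → C_1 maps a triangle to the signed sum of its edges. For instance
  ∂cfj = fj − cj + cf,
  ∂bdi = di − bi + bd.
As a 30×20 matrix over Z this has rank 20, with invariant factors (1,1,1,1,1,1,1,1,1,1,1,1,1,1,1,1,1,1,1,2).

Reading off H_k = ker ∂_k / im ∂_{k+1}:

  H_0: rank C_0 − rank ∂_1 = 10 − 9 = 1, and the invariant factors of ∂_1 are all 1, so H_0 ≅ Z.
  H_1: rank ker ∂_1 − rank ∂_2 = (30 − 9) − 20 = 1, and ∂_2 has invariant factor 2 > 1, so H_1 ≅ Z ⊕ Z_2.
  H_2: rank ker ∂_2 − rank ∂_3 = (20 − 20) − 0 = 0, and there is no ∂_3, so H_2 ≅ 0.

As a check, the Euler characteristic is 10 − 30 + 20 = 0, which agrees with 1 − 1 + 0 = 0.

Hence the Betti numbers are b_0 = 1, b_1 = 1, b_2 = 0.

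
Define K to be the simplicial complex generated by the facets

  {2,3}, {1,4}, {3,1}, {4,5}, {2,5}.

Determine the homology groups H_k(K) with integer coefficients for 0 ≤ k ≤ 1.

H_0 ≅ Z,  H_1 ≅ Z.

K has 5 vertices, 5 edges.
rank ∂_0 = 0, rank ∂_1 = 4 ⇒ b_0 = 5 − 0 − 4 = 1; all invariant factors of ∂_1 are 1 so no torsion. So H_0 ≅ Z.
rank ∂_1 = 4, rank ∂_2 = 0 ⇒ b_1 = 5 − 4 − 0 = 1. So H_1 ≅ Z.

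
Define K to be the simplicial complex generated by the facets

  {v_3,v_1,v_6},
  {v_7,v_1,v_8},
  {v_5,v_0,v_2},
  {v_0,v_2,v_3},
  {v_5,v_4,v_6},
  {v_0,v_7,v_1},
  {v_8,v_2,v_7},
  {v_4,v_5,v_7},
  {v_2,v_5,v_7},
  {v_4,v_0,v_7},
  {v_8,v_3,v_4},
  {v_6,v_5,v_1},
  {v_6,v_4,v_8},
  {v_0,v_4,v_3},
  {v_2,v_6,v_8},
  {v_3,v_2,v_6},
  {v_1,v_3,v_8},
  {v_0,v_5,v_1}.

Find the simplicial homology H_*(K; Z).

Take the total order v_0 < v_1 < v_2 < v_3 < v_4 < v_5 < v_6 < v_7 < v_8 on the vertex set. Then K (dimension 2) consists of the simplices:

  0-simplices (9): [v_0], [v_1], [v_2], [v_3], [v_4], [v_5], [v_6], [v_7], [v_8]
  1-simplices (27): (27 of them)
  2-simplices (18): (18 of them)

so the chain groups are C_0 ≅ Z^9, C_1 ≅ Z^27, C_2 ≅ Z^18.

Boundary ∂_1: C_1 → C_0 is given by ∂[p,q] = [q] − [p]. For instance
  ∂[v_2,v_7] = [v_7] − [v_2].
This gives a 9×27 integer matrix of rank 8; reducing to Smith normal form yields diagonal entries (1,1,1,1,1,1,1,1).

Boundary ∂_2: C_2 → C_1 maps a triangle to the signed sum of its edges. For instance
  ∂[v_0,v_4,v_7] = [v_4,v_7] − [v_0,v_7] + [v_0,v_4],
  ∂[v_2,v_3,v_6] = [v_3,v_6] − [v_2,v_6] + [v_2,v_3].
This gives a 27×18 integer matrix of rank 18; reducing to Smith normal form yields diagonal entries (1,1,1,1,1,1,1,1,1,1,1,1,1,1,1,1,1,2).

From H_k ≅ ker(∂_k) / im(∂_{k+1}) we obtain:

  H_0: rank C_0 − rank ∂_1 = 9 − 8 = 1, and the invariant factors of ∂_1 are all 1, so H_0 ≅ Z.
  H_1: rank ker ∂_1 − rank ∂_2 = (27 − 8) − 18 = 1, and ∂_2 has invariant factor 2 > 1, so H_1 ≅ Z ⊕ Z/2.
  H_2: rank ker ∂_2 − rank ∂_3 = (18 − 18) − 0 = 0, and there is no ∂_3, so H_2 ≅ 0.

H_0 = Z,  H_1 = Z ⊕ Z/2,  H_2 = 0.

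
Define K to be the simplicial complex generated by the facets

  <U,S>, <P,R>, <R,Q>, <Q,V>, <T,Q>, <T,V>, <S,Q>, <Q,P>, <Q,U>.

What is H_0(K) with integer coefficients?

Fix the vertex order P < Q < R < S < T < U < V and write every simplex with vertices in increasing order. Then dim K = 1 and the simplices of K are:

  0-simplices (7): P, Q, R, S, T, U, V
  1-simplices (9): PQ, PR, QR, QS, QT, QU, QV, SU, TV

Hence C_0 ≅ Z^7, C_1 ≅ Z^9.

∂_1: C_1 → C_0 maps an edge to its endpoints' difference, ∂[p,q] = q − p. For instance
  ∂QV = V − Q.
As a 7×9 matrix over Z this has rank 6, with invariant factors (1,1,1,1,1,1).

Computing H_k = (kernel of ∂_k) / (image of ∂_{k+1}):

  H_0: rank C_0 − rank ∂_1 = 7 − 6 = 1, and the invariant factors of ∂_1 are all 1, so H_0 ≅ Z.

H_0 ≅ Z.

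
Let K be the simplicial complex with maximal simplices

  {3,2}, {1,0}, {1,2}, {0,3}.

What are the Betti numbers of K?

Take the total order 0 < 1 < 2 < 3 on the vertex set. Then K (dimension 1) consists of the simplices:

  0-simplices (4): [0], [1], [2], [3]
  1-simplices (4): [0,1], [0,3], [1,2], [2,3]

giving chain groups C_0 ≅ Z^4, C_1 ≅ Z^4.

∂_1: C_1 → C_0 maps an edge to its endpoints' difference, ∂[p,q] = q − p. For instance
  ∂[1,2] = [2] − [1].
As a 4×4 matrix over Z this has rank 3, with invariant factors (1,1,1).

Reading off H_k = ker ∂_k / im ∂_{k+1}:

  H_0: rank C_0 − rank ∂_1 = 4 − 3 = 1, and the invariant factors of ∂_1 are all 1, so H_0 = Z.
  H_1: rank ker ∂_1 − rank ∂_2 = (4 − 3) − 0 = 1, and there is no ∂_2, so H_1 = Z.

As a check, the Euler characteristic is 4 − 4 = 0, which agrees with 1 − 1 = 0.

Hence the Betti numbers are b_0 = 1, b_1 = 1.

b_0 = 1, b_1 = 1.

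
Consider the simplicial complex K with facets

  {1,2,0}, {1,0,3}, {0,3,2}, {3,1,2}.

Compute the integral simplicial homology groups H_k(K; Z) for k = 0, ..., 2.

Fix the vertex order 0 < 1 < 2 < 3 and write every simplex with vertices in increasing order. Then dim K = 2 and the simplices of K are:

  0-simplices (4): [0], [1], [2], [3]
  1-simplices (6): [0,1], [0,2], [0,3], [1,2], [1,3], [2,3]
  2-simplices (4): [0,1,2], [0,1,3], [0,2,3], [1,2,3]

Hence C_0 ≅ Z^4, C_1 ≅ Z^6, C_2 ≅ Z^4.

∂_1: C_1 → C_0 maps an edge to its endpoints' difference, ∂[p,q] = q − p.
The resulting 4×6 matrix has rank 3, and its Smith normal form has invariant factors (1,1,1).

∂_2: C_2 → C_1 sends each 2-simplex [p,q,r] to [q,r] − [p,r] + [p,q]. For instance
  ∂[0,1,2] = [1,2] − [0,2] + [0,1],
  ∂[0,2,3] = [2,3] − [0,3] + [0,2].
The resulting 6×4 matrix has rank 3, and its Smith normal form has invariant factors (1,1,1).

From H_k ≅ ker(∂_k) / im(∂_{k+1}) we obtain:

  H_0: rank C_0 − rank ∂_1 = 4 − 3 = 1, and the invariant factors of ∂_1 are all 1, so H_0 ≅ Z.
  H_1: rank ker ∂_1 − rank ∂_2 = (6 − 3) − 3 = 0, and the invariant factors of ∂_2 are all 1, so H_1 ≅ 0.
  H_2: rank ker ∂_2 − rank ∂_3 = (4 − 3) − 0 = 1, and there is no ∂_3, so H_2 ≅ Z.

H_0 ≅ Z,  H_1 = 0,  H_2 ≅ Z.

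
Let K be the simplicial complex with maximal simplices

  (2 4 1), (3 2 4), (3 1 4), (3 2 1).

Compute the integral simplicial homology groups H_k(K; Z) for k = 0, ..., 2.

H_0 = Z,  H_1 = 0,  H_2 = Z.

We work with the vertex ordering 1 < 2 < 3 < 4. The simplices of K, each written with vertices in increasing order, are:

  0-simplices (4): [1], [2], [3], [4]
  1-simplices (6): [1,2], [1,3], [1,4], [2,3], [2,4], [3,4]
  2-simplices (4): [1,2,3], [1,2,4], [1,3,4], [2,3,4]

Hence C_0 ≅ Z^4, C_1 ≅ Z^6, C_2 ≅ Z^4.

∂_1: C_1 → C_0 maps an edge to its endpoints' difference, ∂[p,q] = q − p.
This gives a 4×6 integer matrix of rank 3; reducing to Smith normal form yields diagonal entries (1,1,1).

Boundary ∂_2: C_2 → C_1 maps a triangle to the signed sum of its edges. For instance
  ∂[2,3,4] = [3,4] − [2,4] + [2,3],
  ∂[1,2,4] = [2,4] − [1,4] + [1,2].
The resulting 6×4 matrix has rank 3, and its Smith normal form has invariant factors (1,1,1).

From H_k ≅ ker(∂_k) / im(∂_{k+1}) we obtain:

  H_0: rank C_0 − rank ∂_1 = 4 − 3 = 1, and the invariant factors of ∂_1 are all 1, so H_0 = Z.
  H_1: rank ker ∂_1 − rank ∂_2 = (6 − 3) − 3 = 0, and the invariant factors of ∂_2 are all 1, so H_1 = 0.
  H_2: rank ker ∂_2 − rank ∂_3 = (4 − 3) − 0 = 1, and there is no ∂_3, so H_2 = Z.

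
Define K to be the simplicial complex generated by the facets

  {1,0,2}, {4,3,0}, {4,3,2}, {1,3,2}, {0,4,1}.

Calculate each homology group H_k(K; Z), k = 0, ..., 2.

Fix the vertex order 0 < 1 < 2 < 3 < 4 and write every simplex with vertices in increasing order. Then dim K = 2 and the simplices of K are:

  0-simplices (5): [0], [1], [2], [3], [4]
  1-simplices (10): [0,1], [0,2], [0,3], [0,4], [1,2], [1,3], [1,4], [2,3], [2,4], [3,4]
  2-simplices (5): [0,1,2], [0,1,4], [0,3,4], [1,2,3], [2,3,4]

giving chain groups C_0 ≅ Z^5, C_1 ≅ Z^10, C_2 ≅ Z^5.

∂_1: C_1 → C_0 sends each edge [p,q] (with p < q) to q − p.
The 5×10 boundary matrix has rank 4 and Smith normal form diag(1,1,1,1).

Boundary ∂_2: C_2 → C_1 sends each 2-simplex [p,q,r] to [q,r] − [p,r] + [p,q]. For instance
  ∂[0,1,4] = [1,4] − [0,4] + [0,1],
  ∂[0,1,2] = [1,2] − [0,2] + [0,1].
The resulting 10×5 matrix has rank 5, and its Smith normal form has invariant factors (1,1,1,1,1).

Reading off H_k = ker ∂_k / im ∂_{k+1}:

  H_0: rank C_0 − rank ∂_1 = 5 − 4 = 1, and the invariant factors of ∂_1 are all 1, so H_0 ≅ Z.
  H_1: rank ker ∂_1 − rank ∂_2 = (10 − 4) − 5 = 1, and the invariant factors of ∂_2 are all 1, so H_1 ≅ Z.
  H_2: rank ker ∂_2 − rank ∂_3 = (5 − 5) − 0 = 0, and there is no ∂_3, so H_2 ≅ 0.

As a check, the Euler characteristic is 5 − 10 + 5 = 0, which agrees with 1 − 1 + 0 = 0.

H_0 ≅ Z,  H_1 ≅ Z,  H_2 = 0.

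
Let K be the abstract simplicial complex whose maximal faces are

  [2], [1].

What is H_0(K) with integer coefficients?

H_0 = Z^2.

Fix the vertex order 1 < 2 and write every simplex with vertices in increasing order. Then dim K = 0 and the simplices of K are:

  0-simplices (2): [1], [2]

so the chain groups are C_0 ≅ Z^2.

Now H_k = ker ∂_k / im ∂_{k+1}, so:

  H_0: rank C_0 − rank ∂_1 = 2 − 0 = 2, and there is no ∂_1, so H_0 ≅ Z^2.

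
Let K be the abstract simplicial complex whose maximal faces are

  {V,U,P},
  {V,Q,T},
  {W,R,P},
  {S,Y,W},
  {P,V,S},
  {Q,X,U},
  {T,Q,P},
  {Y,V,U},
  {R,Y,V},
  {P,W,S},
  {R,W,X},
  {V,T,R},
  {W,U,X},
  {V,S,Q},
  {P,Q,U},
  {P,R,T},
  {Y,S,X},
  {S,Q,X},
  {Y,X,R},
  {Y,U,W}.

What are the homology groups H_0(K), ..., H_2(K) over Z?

Take the total order P < Q < R < S < T < U < V < W < X < Y on the vertex set. Then K (dimension 2) consists of the simplices:

  0-simplices (10): P, Q, R, S, T, U, V, W, X, Y
  1-simplices (30): PQ, PR, PS, PT, PU, PV, PW, QS, QT, QU, QV, QX, RT, RV, RW, RX, RY, SV, SW, SX, SY, TV, UV, UW, UX, UY, VY, WX, WY, XY
  2-simplices (20): PQT, PQU, PRT, PRW, PSV, PSW, PUV, QSV, QSX, QTV, QUX, RTV, RVY, RWX, RXY, SWY, SXY, UVY, UWX, UWY

giving chain groups C_0 ≅ Z^10, C_1 ≅ Z^30, C_2 ≅ Z^20.

The boundary map ∂_1: C_1 → C_0 maps an edge to its endpoints' difference, ∂[p,q] = q − p. For instance
  ∂PQ = Q − P.
As a 10×30 matrix over Z this has rank 9, with invariant factors (1,1,1,1,1,1,1,1,1).

Boundary ∂_2: C_2 → C_1 sends each 2-simplex [p,q,r] to [q,r] − [p,r] + [p,q]. For instance
  ∂SXY = XY − SY + SX,
  ∂QSX = SX − QX + QS.
The 30×20 boundary matrix has rank 20 and Smith normal form diag(1,1,1,1,1,1,1,1,1,1,1,1,1,1,1,1,1,1,1,2).

Now H_k = ker ∂_k / im ∂_{k+1}, so:

  H_0: rank C_0 − rank ∂_1 = 10 − 9 = 1, and the invariant factors of ∂_1 are all 1, so H_0 ≅ Z.
  H_1: rank ker ∂_1 − rank ∂_2 = (30 − 9) − 20 = 1, and ∂_2 has invariant factor 2 > 1, so H_1 ≅ Z ⊕ Z/2.
  H_2: rank ker ∂_2 − rank ∂_3 = (20 − 20) − 0 = 0, and there is no ∂_3, so H_2 ≅ 0.

(K is a triangulation of the Klein bottle.)

H_0 ≅ Z,  H_1 ≅ Z ⊕ Z/2,  H_2 = 0.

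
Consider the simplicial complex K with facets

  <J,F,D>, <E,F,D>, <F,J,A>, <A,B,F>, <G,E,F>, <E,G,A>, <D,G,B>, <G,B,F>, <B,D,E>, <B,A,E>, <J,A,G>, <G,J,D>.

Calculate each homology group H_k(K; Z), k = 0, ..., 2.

H_0 ≅ Z,  H_1 ≅ Z/2,  H_2 = 0.

Take the total order A < B < D < E < F < G < J on the vertex set. Then K (dimension 2) consists of the simplices:

  0-simplices (7): A, B, D, E, F, G, J
  1-simplices (18): AB, AE, AF, AG, AJ, BD, BE, BF, BG, DE, DF, DG, DJ, EF, EG, FG, FJ, GJ
  2-simplices (12): ABE, ABF, AEG, AFJ, AGJ, BDE, BDG, BFG, DEF, DFJ, DGJ, EFG

giving chain groups C_0 ≅ Z^7, C_1 ≅ Z^18, C_2 ≅ Z^12.

The boundary map ∂_1: C_1 → C_0 sends each edge [p,q] (with p < q) to q − p.
The resulting 7×18 matrix has rank 6, and its Smith normal form has invariant factors (1,1,1,1,1,1).

∂_2: C_2 → C_1 maps a triangle to the signed sum of its edges. For instance
  ∂BDG = DG − BG + BD,
  ∂EFG = FG − EG + EF.
This gives a 18×12 integer matrix of rank 12; reducing to Smith normal form yields diagonal entries (1,1,1,1,1,1,1,1,1,1,1,2).

From H_k ≅ ker(∂_k) / im(∂_{k+1}) we obtain:

  H_0: rank C_0 − rank ∂_1 = 7 − 6 = 1, and the invariant factors of ∂_1 are all 1, so H_0 ≅ Z.
  H_1: rank ker ∂_1 − rank ∂_2 = (18 − 6) − 12 = 0, and ∂_2 has invariant factor 2 > 1, so H_1 ≅ Z/2.
  H_2: rank ker ∂_2 − rank ∂_3 = (12 − 12) − 0 = 0, and there is no ∂_3, so H_2 ≅ 0.

As a check, the Euler characteristic is 7 − 18 + 12 = 1, which agrees with 1 − 0 + 0 = 1.
(K is a triangulation of the real projective plane RP^2.)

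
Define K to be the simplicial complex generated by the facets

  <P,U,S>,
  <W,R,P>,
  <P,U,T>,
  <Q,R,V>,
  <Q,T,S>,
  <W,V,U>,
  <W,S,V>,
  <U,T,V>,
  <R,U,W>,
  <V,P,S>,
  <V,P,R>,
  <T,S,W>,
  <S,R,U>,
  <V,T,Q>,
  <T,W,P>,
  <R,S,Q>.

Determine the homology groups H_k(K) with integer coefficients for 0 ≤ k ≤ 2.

H_0 ≅ Z,  H_1 ≅ Z^2,  H_2 ≅ Z.

Fix the vertex order P < Q < R < S < T < U < V < W and write every simplex with vertices in increasing order. Then dim K = 2 and the simplices of K are:

  0-simplices (8): P, Q, R, S, T, U, V, W
  1-simplices (24): PR, PS, PT, PU, PV, PW, QR, QS, QT, QV, RS, RU, RV, RW, ST, SU, SV, SW, TU, TV, TW, UV, UW, VW
  2-simplices (16): PRV, PRW, PSU, PSV, PTU, PTW, QRS, QRV, QST, QTV, RSU, RUW, STW, SVW, TUV, UVW

giving chain groups C_0 ≅ Z^8, C_1 ≅ Z^24, C_2 ≅ Z^16.

Boundary ∂_1: C_1 → C_0 sends each edge [p,q] (with p < q) to q − p. For instance
  ∂PS = S − P.
The resulting 8×24 matrix has rank 7, and its Smith normal form has invariant factors (1,1,1,1,1,1,1).

Boundary ∂_2: C_2 → C_1 sends each 2-simplex [p,q,r] to [q,r] − [p,r] + [p,q]. For instance
  ∂PTW = TW − PW + PT,
  ∂PSV = SV − PV + PS.
The resulting 24×16 matrix has rank 15, and its Smith normal form has invariant factors (1,1,1,1,1,1,1,1,1,1,1,1,1,1,1).

From H_k ≅ ker(∂_k) / im(∂_{k+1}) we obtain:

  H_0: rank C_0 − rank ∂_1 = 8 − 7 = 1, and the invariant factors of ∂_1 are all 1, so H_0 = Z.
  H_1: rank ker ∂_1 − rank ∂_2 = (24 − 7) − 15 = 2, and the invariant factors of ∂_2 are all 1, so H_1 = Z^2.
  H_2: rank ker ∂_2 − rank ∂_3 = (16 − 15) − 0 = 1, and there is no ∂_3, so H_2 = Z.

As a check, the Euler characteristic is 8 − 24 + 16 = 0, which agrees with 1 − 2 + 1 = 0.
(K is a triangulation of the torus T^2.)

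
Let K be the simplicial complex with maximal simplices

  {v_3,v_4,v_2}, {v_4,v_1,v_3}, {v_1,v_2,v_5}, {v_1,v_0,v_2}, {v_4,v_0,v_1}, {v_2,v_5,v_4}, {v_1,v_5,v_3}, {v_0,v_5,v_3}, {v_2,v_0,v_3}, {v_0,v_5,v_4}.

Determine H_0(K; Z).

H_0 ≅ Z.

Take the total order v_0 < v_1 < v_2 < v_3 < v_4 < v_5 on the vertex set. Then K (dimension 2) consists of the simplices:

  0-simplices (6): [v_0], [v_1], [v_2], [v_3], [v_4], [v_5]
  1-simplices (15): (15 of them)
  2-simplices (10): [v_0,v_1,v_2], [v_0,v_1,v_4], [v_0,v_2,v_3], [v_0,v_3,v_5], [v_0,v_4,v_5], [v_1,v_2,v_5], [v_1,v_3,v_4], [v_1,v_3,v_5], [v_2,v_3,v_4], [v_2,v_4,v_5]

so the chain groups are C_0 ≅ Z^6, C_1 ≅ Z^15, C_2 ≅ Z^10.

The boundary map ∂_1: C_1 → C_0 is given by ∂[p,q] = [q] − [p].
As a 6×15 matrix over Z this has rank 5, with invariant factors (1,1,1,1,1).

The boundary map ∂_2: C_2 → C_1 sends each 2-simplex [p,q,r] to [q,r] − [p,r] + [p,q]. For instance
  ∂[v_0,v_1,v_2] = [v_1,v_2] − [v_0,v_2] + [v_0,v_1],
  ∂[v_2,v_3,v_4] = [v_3,v_4] − [v_2,v_4] + [v_2,v_3].
As a 15×10 matrix over Z this has rank 10, with invariant factors (1,1,1,1,1,1,1,1,1,2).

From H_k ≅ ker(∂_k) / im(∂_{k+1}) we obtain:

  H_0: rank C_0 − rank ∂_1 = 6 − 5 = 1, and the invariant factors of ∂_1 are all 1, so H_0 ≅ Z.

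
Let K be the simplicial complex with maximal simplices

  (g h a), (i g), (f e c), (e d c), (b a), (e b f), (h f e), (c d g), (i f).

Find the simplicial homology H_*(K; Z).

H_0 ≅ Z,  H_1 ≅ Z^3,  H_2 = 0.

Order the vertices as a < b < c < d < e < f < g < h < i. Listing each simplex with vertices in this order, K has dimension 2 with simplices:

  0-simplices (9): a, b, c, d, e, f, g, h, i
  1-simplices (17): ab, ag, ah, be, bf, cd, ce, cf, cg, de, dg, ef, eh, fh, fi, gh, gi
  2-simplices (6): agh, bef, cde, cdg, cef, efh

so the chain groups are C_0 ≅ Z^9, C_1 ≅ Z^17, C_2 ≅ Z^6.

∂_1: C_1 → C_0 maps an edge to its endpoints' difference, ∂[p,q] = q − p. For instance
  ∂dg = g − d.
This gives a 9×17 integer matrix of rank 8; reducing to Smith normal form yields diagonal entries (1,1,1,1,1,1,1,1).

Boundary ∂_2: C_2 → C_1 maps a triangle to the signed sum of its edges. For instance
  ∂bef = ef − bf + be,
  ∂agh = gh − ah + ag.
This gives a 17×6 integer matrix of rank 6; reducing to Smith normal form yields diagonal entries (1,1,1,1,1,1).

From H_k ≅ ker(∂_k) / im(∂_{k+1}) we obtain:

  H_0: rank C_0 − rank ∂_1 = 9 − 8 = 1, and the invariant factors of ∂_1 are all 1, so H_0 = Z.
  H_1: rank ker ∂_1 − rank ∂_2 = (17 − 8) − 6 = 3, and the invariant factors of ∂_2 are all 1, so H_1 = Z^3.
  H_2: rank ker ∂_2 − rank ∂_3 = (6 − 6) − 0 = 0, and there is no ∂_3, so H_2 = 0.

As a check, the Euler characteristic is 9 − 17 + 6 = -2, which agrees with 1 − 3 + 0 = -2.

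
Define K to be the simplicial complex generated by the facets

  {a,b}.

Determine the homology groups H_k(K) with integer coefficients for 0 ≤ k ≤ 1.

Order the vertices as a < b. Listing each simplex with vertices in this order, K has dimension 1 with simplices:

  0-simplices (2): a, b
  1-simplices (1): ab

so the chain groups are C_0 ≅ Z^2, C_1 ≅ Z^1.

The boundary map ∂_1: C_1 → C_0 is given by ∂[p,q] = [q] − [p].
The resulting 2×1 matrix has rank 1, and its Smith normal form has invariant factors (1).

From H_k ≅ ker(∂_k) / im(∂_{k+1}) we obtain:

  H_0: rank C_0 − rank ∂_1 = 2 − 1 = 1, and the invariant factors of ∂_1 are all 1, so H_0 ≅ Z.
  H_1: rank ker ∂_1 − rank ∂_2 = (1 − 1) − 0 = 0, and there is no ∂_2, so H_1 ≅ 0.

H_0 = Z,  H_1 = 0.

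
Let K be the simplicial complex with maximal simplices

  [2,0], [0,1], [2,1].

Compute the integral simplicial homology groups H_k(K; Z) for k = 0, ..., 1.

H_0 = Z,  H_1 = Z.

Take the total order 0 < 1 < 2 on the vertex set. Then K (dimension 1) consists of the simplices:

  0-simplices (3): [0], [1], [2]
  1-simplices (3): [0,1], [0,2], [1,2]

Hence C_0 ≅ Z^3, C_1 ≅ Z^3.

The boundary map ∂_1: C_1 → C_0 maps an edge to its endpoints' difference, ∂[p,q] = q − p. For instance
  ∂[0,1] = [1] − [0].
As a 3×3 matrix over Z this has rank 2, with invariant factors (1,1).

Reading off H_k = ker ∂_k / im ∂_{k+1}:

  H_0: rank C_0 − rank ∂_1 = 3 − 2 = 1, and the invariant factors of ∂_1 are all 1, so H_0 ≅ Z.
  H_1: rank ker ∂_1 − rank ∂_2 = (3 − 2) − 0 = 1, and there is no ∂_2, so H_1 ≅ Z.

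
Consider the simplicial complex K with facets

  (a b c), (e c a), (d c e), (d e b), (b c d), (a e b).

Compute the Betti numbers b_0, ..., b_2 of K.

Order the vertices as a < b < c < d < e. Listing each simplex with vertices in this order, K has dimension 2 with simplices:

  0-simplices (5): a, b, c, d, e
  1-simplices (9): ab, ac, ae, bc, bd, be, cd, ce, de
  2-simplices (6): abc, abe, ace, bcd, bde, cde

Hence C_0 ≅ Z^5, C_1 ≅ Z^9, C_2 ≅ Z^6.

∂_1: C_1 → C_0 maps an edge to its endpoints' difference, ∂[p,q] = q − p. For instance
  ∂be = e − b.
The 5×9 boundary matrix has rank 4 and Smith normal form diag(1,1,1,1).

The boundary map ∂_2: C_2 → C_1 acts by ∂[p,q,r] = [q,r] − [p,r] + [p,q]. For instance
  ∂ace = ce − ae + ac,
  ∂bcd = cd − bd + bc.
The 9×6 boundary matrix has rank 5 and Smith normal form diag(1,1,1,1,1).

Now H_k = ker ∂_k / im ∂_{k+1}, so:

  H_0: rank C_0 − rank ∂_1 = 5 − 4 = 1, and the invariant factors of ∂_1 are all 1, so H_0 = Z.
  H_1: rank ker ∂_1 − rank ∂_2 = (9 − 4) − 5 = 0, and the invariant factors of ∂_2 are all 1, so H_1 = 0.
  H_2: rank ker ∂_2 − rank ∂_3 = (6 − 5) − 0 = 1, and there is no ∂_3, so H_2 = Z.

As a check, the Euler characteristic is 5 − 9 + 6 = 2, which agrees with 1 − 0 + 1 = 2.
(K is a triangulation of the 2-sphere S^2.)

Hence the Betti numbers are b_0 = 1, b_1 = 0, b_2 = 1.

b_0 = 1, b_1 = 0, b_2 = 1.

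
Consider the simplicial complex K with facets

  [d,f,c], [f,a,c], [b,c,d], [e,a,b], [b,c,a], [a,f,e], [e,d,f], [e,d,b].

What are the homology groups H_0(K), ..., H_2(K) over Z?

H_0 ≅ Z,  H_1 = 0,  H_2 ≅ Z.

Take the total order a < b < c < d < e < f on the vertex set. Then K (dimension 2) consists of the simplices:

  0-simplices (6): a, b, c, d, e, f
  1-simplices (12): ab, ac, ae, af, bc, bd, be, cd, cf, de, df, ef
  2-simplices (8): abc, abe, acf, aef, bcd, bde, cdf, def

giving chain groups C_0 ≅ Z^6, C_1 ≅ Z^12, C_2 ≅ Z^8.

∂_1: C_1 → C_0 sends each edge [p,q] (with p < q) to q − p. For instance
  ∂ae = e − a.
As a 6×12 matrix over Z this has rank 5, with invariant factors (1,1,1,1,1).

Boundary ∂_2: C_2 → C_1 sends each 2-simplex [p,q,r] to [q,r] − [p,r] + [p,q]. For instance
  ∂aef = ef − af + ae,
  ∂acf = cf − af + ac.
The resulting 12×8 matrix has rank 7, and its Smith normal form has invariant factors (1,1,1,1,1,1,1).

Computing H_k = (kernel of ∂_k) / (image of ∂_{k+1}):

  H_0: rank C_0 − rank ∂_1 = 6 − 5 = 1, and the invariant factors of ∂_1 are all 1, so H_0 = Z.
  H_1: rank ker ∂_1 − rank ∂_2 = (12 − 5) − 7 = 0, and the invariant factors of ∂_2 are all 1, so H_1 = 0.
  H_2: rank ker ∂_2 − rank ∂_3 = (8 − 7) − 0 = 1, and there is no ∂_3, so H_2 = Z.

As a check, the Euler characteristic is 6 − 12 + 8 = 2, which agrees with 1 − 0 + 1 = 2.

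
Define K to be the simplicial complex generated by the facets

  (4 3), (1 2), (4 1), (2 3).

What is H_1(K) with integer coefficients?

K has 4 vertices, 4 edges.
rank ∂_1 = 3, rank ∂_2 = 0 ⇒ b_1 = 4 − 3 − 0 = 1. So H_1 ≅ Z.

H_1 = Z.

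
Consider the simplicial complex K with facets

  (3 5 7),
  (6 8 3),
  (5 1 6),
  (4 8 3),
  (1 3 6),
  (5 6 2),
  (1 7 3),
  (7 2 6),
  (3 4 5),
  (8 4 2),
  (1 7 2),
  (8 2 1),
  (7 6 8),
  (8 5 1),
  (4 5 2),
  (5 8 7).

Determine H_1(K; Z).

H_1 ≅ Z^2.

Take the total order 1 < 2 < 3 < 4 < 5 < 6 < 7 < 8 on the vertex set. Then K (dimension 2) consists of the simplices:

  0-simplices (8): [1], [2], [3], [4], [5], [6], [7], [8]
  1-simplices (24): (24 of them)
  2-simplices (16): [1,2,7], [1,2,8], [1,3,6], [1,3,7], [1,5,6], [1,5,8], [2,4,5], [2,4,8], [2,5,6], [2,6,7], [3,4,5], [3,4,8], [3,5,7], [3,6,8], [5,7,8], [6,7,8]

so the chain groups are C_0 ≅ Z^8, C_1 ≅ Z^24, C_2 ≅ Z^16.

Boundary ∂_1: C_1 → C_0 sends each edge [p,q] (with p < q) to q − p. For instance
  ∂[3,7] = [7] − [3].
As a 8×24 matrix over Z this has rank 7, with invariant factors (1,1,1,1,1,1,1).

Boundary ∂_2: C_2 → C_1 maps a triangle to the signed sum of its edges. For instance
  ∂[2,5,6] = [5,6] − [2,6] + [2,5],
  ∂[3,4,8] = [4,8] − [3,8] + [3,4].
The 24×16 boundary matrix has rank 15 and Smith normal form diag(1,1,1,1,1,1,1,1,1,1,1,1,1,1,1).

Reading off H_k = ker ∂_k / im ∂_{k+1}:

  H_1: rank ker ∂_1 − rank ∂_2 = (24 − 7) − 15 = 2, and the invariant factors of ∂_2 are all 1, so H_1 ≅ Z^2.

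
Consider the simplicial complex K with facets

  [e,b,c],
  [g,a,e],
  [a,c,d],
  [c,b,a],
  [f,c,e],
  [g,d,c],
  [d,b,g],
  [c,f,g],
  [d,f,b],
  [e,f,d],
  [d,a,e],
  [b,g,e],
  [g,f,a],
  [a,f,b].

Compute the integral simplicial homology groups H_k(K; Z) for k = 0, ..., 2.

H_0 ≅ Z,  H_1 ≅ Z^2,  H_2 ≅ Z.

K has 7 vertices, 21 edges, 14 triangles.
rank ∂_0 = 0, rank ∂_1 = 6 ⇒ b_0 = 7 − 0 − 6 = 1; all invariant factors of ∂_1 are 1 so no torsion. So H_0 = Z.
rank ∂_1 = 6, rank ∂_2 = 13 ⇒ b_1 = 21 − 6 − 13 = 2; all invariant factors of ∂_2 are 1 so no torsion. So H_1 = Z^2.
rank ∂_2 = 13, rank ∂_3 = 0 ⇒ b_2 = 14 − 13 − 0 = 1. So H_2 = Z.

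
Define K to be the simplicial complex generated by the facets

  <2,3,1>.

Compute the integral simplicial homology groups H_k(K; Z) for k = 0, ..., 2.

Take the total order 1 < 2 < 3 on the vertex set. Then K (dimension 2) consists of the simplices:

  0-simplices (3): [1], [2], [3]
  1-simplices (3): [1,2], [1,3], [2,3]
  2-simplices (1): [1,2,3]

giving chain groups C_0 ≅ Z^3, C_1 ≅ Z^3, C_2 ≅ Z^1.

Boundary ∂_1: C_1 → C_0 maps an edge to its endpoints' difference, ∂[p,q] = q − p. For instance
  ∂[1,3] = [3] − [1].
This gives a 3×3 integer matrix of rank 2; reducing to Smith normal form yields diagonal entries (1,1).

Boundary ∂_2: C_2 → C_1 acts by ∂[p,q,r] = [q,r] − [p,r] + [p,q]. For instance
  ∂[1,2,3] = [2,3] − [1,3] + [1,2].
This gives a 3×1 integer matrix of rank 1; reducing to Smith normal form yields diagonal entries (1).

From H_k ≅ ker(∂_k) / im(∂_{k+1}) we obtain:

  H_0: rank C_0 − rank ∂_1 = 3 − 2 = 1, and the invariant factors of ∂_1 are all 1, so H_0 = Z.
  H_1: rank ker ∂_1 − rank ∂_2 = (3 − 2) − 1 = 0, and the invariant factors of ∂_2 are all 1, so H_1 = 0.
  H_2: rank ker ∂_2 − rank ∂_3 = (1 − 1) − 0 = 0, and there is no ∂_3, so H_2 = 0.

As a check, the Euler characteristic is 3 − 3 + 1 = 1, which agrees with 1 − 0 + 0 = 1.

H_0 = Z,  H_1 = 0,  H_2 = 0.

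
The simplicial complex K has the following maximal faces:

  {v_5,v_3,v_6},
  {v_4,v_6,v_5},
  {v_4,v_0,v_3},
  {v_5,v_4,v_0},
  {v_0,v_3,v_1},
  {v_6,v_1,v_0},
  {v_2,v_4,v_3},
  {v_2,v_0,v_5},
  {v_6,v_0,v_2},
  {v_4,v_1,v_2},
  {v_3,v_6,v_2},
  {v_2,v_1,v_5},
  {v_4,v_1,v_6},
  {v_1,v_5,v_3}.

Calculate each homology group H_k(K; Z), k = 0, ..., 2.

K has 7 vertices, 21 edges, 14 triangles.
rank ∂_0 = 0, rank ∂_1 = 6 ⇒ b_0 = 7 − 0 − 6 = 1; all invariant factors of ∂_1 are 1 so no torsion. So H_0 ≅ Z.
rank ∂_1 = 6, rank ∂_2 = 13 ⇒ b_1 = 21 − 6 − 13 = 2; all invariant factors of ∂_2 are 1 so no torsion. So H_1 ≅ Z^2.
rank ∂_2 = 13, rank ∂_3 = 0 ⇒ b_2 = 14 − 13 − 0 = 1. So H_2 ≅ Z.

H_0 = Z,  H_1 = Z^2,  H_2 = Z.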